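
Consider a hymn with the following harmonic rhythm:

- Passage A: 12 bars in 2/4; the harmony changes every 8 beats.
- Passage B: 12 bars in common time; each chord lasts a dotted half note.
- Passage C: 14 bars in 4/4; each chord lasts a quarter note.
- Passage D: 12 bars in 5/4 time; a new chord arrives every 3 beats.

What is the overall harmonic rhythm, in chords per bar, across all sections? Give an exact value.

1.9 chords per bar

A: 12 bars of 2 beats is 24 beats; at 8 beats each that's 3 chords.
B: 12 bars of 4 beats is 48 beats; at 3 beats each that's 16 chords.
C: 14 bars of 4 beats is 56 beats; at 1 beat each that's 56 chords.
D: 12 bars of 5 beats is 60 beats; at 3 beats each that's 20 chords.
Overall: 95 chords over 50 bars → 95/50 = 1.9 chords per bar.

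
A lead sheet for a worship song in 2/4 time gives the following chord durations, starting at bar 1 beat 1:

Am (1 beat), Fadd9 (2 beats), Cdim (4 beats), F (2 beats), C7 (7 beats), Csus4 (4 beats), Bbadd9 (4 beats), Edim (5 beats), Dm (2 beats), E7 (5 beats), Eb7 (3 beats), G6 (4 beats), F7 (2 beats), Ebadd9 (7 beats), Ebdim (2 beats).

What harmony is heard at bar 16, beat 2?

Beat 2 of bar 16 is beat (16−1)×2 + 2 = 32 overall.
Running totals: Am ends at 1, Fadd9 ends at 3, Cdim ends at 7, F ends at 9, C7 ends at 16, Csus4 ends at 20, Bbadd9 ends at 24, Edim ends at 29, Dm ends at 31, E7 ends at 36.
Beat 32 falls within E7.

E7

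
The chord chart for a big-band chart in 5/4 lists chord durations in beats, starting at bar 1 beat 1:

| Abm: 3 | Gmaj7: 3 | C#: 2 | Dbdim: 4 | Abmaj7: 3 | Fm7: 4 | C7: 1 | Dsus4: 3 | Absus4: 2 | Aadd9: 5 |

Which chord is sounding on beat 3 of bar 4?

Beat 3 of bar 4 is beat (4−1)×5 + 3 = 18 overall.
Running totals: Abm ends at 3, Gmaj7 ends at 6, C# ends at 8, Dbdim ends at 12, Abmaj7 ends at 15, Fm7 ends at 19.
Beat 18 falls within Fm7.

Fm7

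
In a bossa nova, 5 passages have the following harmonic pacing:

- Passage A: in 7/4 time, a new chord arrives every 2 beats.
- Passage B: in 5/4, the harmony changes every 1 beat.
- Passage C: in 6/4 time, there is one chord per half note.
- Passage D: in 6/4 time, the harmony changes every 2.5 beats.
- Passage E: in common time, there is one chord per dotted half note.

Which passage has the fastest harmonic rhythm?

A: each chord is 2 beats in 7/4, so 3.5 per bar.
B: each chord is 1 beat in 5/4, so 5 per bar.
C: each chord is 2 beats in 6/4, so 3 per bar.
D: each chord is 2.5 beats in 6/4, so 2.4 per bar.
E: each chord is 3 beats in 4/4, so 4/3 per bar.
Fastest is B at 5 chords/bar.

Passage B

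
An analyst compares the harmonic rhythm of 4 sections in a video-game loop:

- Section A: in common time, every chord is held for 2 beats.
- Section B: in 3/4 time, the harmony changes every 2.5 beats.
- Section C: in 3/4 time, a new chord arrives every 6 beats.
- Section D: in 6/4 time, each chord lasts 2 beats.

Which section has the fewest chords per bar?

A: 4/2 = 2 chords/bar.
B: 3/2.5 = 1.2 chords/bar.
C: 3/6 = 0.5 chords/bar.
D: 6/2 = 3 chords/bar.
Slowest is C at 0.5 chords/bar.

Section C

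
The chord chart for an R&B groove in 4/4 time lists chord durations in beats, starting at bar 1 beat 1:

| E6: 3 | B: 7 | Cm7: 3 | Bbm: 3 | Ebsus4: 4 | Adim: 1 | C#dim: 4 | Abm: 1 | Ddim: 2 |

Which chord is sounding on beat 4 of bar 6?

Beat 4 of bar 6 is beat (6−1)×4 + 4 = 24 overall.
Running totals: E6 ends at 3, B ends at 10, Cm7 ends at 13, Bbm ends at 16, Ebsus4 ends at 20, Adim ends at 21, C#dim ends at 25.
Beat 24 falls within C#dim.

C#dim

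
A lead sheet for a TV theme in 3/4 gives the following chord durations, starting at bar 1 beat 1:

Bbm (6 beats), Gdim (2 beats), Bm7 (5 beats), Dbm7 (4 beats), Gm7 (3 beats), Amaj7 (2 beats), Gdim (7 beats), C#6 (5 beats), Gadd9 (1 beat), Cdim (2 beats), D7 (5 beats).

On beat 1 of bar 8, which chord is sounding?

Beat 1 of bar 8 is beat (8−1)×3 + 1 = 22 overall.
Running totals: Bbm ends at 6, Gdim ends at 8, Bm7 ends at 13, Dbm7 ends at 17, Gm7 ends at 20, Amaj7 ends at 22.
Beat 22 falls within Amaj7.

Amaj7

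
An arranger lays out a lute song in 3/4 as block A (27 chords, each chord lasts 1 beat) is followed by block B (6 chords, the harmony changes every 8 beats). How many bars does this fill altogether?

A: 27 × 1 = 27 beats = 9 bars.
B: 6 × 8 = 48 beats = 16 bars.
Total: 9 + 16 = 25 bars.

25 bars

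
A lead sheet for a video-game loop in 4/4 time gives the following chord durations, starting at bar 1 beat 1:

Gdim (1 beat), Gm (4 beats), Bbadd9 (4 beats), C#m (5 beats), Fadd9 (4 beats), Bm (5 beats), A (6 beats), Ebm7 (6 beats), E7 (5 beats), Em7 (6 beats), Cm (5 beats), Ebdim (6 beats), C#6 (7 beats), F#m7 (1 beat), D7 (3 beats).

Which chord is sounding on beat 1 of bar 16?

C#6

Beat 1 of bar 16 is beat (16−1)×4 + 1 = 61 overall.
Running totals: Gdim ends at 1, Gm ends at 5, Bbadd9 ends at 9, C#m ends at 14, Fadd9 ends at 18, Bm ends at 23, A ends at 29, Ebm7 ends at 35, E7 ends at 40, Em7 ends at 46, Cm ends at 51, Ebdim ends at 57, C#6 ends at 64.
Beat 61 falls within C#6.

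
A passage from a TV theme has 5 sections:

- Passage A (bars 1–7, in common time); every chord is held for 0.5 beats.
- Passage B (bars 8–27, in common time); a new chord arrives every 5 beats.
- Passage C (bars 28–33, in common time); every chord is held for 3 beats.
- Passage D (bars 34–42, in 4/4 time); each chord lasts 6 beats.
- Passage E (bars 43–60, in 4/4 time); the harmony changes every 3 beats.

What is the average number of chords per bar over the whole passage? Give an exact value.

11/6 chords per bar

A: 7 bars of 4 beats is 28 beats; at 0.5 beats each that's 56 chords.
B: 20 bars of 4 beats is 80 beats; at 5 beats each that's 16 chords.
C: 6 bars of 4 beats is 24 beats; at 3 beats each that's 8 chords.
D: 9 bars of 4 beats is 36 beats; at 6 beats each that's 6 chords.
E: 18 bars of 4 beats is 72 beats; at 3 beats each that's 24 chords.
Overall: 110 chords over 60 bars → 110/60 = 11/6 chords per bar.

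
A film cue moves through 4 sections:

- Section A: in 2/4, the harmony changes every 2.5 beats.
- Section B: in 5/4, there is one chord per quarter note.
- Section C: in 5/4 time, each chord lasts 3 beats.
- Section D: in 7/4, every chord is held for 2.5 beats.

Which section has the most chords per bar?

Section B

A: 2/2.5 = 0.8 chords/bar.
B: 5/1 = 5 chords/bar.
C: 5/3 = 5/3 chords/bar.
D: 7/2.5 = 2.8 chords/bar.
Fastest is B at 5 chords/bar.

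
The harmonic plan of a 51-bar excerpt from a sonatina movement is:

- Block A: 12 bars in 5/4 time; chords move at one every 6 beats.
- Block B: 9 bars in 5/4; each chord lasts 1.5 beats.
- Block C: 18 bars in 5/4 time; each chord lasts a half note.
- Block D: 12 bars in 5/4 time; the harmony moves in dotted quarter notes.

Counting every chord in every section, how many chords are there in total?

A has 60 beats and chords last 6 each, so 10 chords.
B has 45 beats and chords last 1.5 each, so 30 chords.
C has 90 beats and chords last 2 each, so 45 chords.
D has 60 beats and chords last 1.5 each, so 40 chords.
Total: 10 + 30 + 45 + 40 = 125.

125 chords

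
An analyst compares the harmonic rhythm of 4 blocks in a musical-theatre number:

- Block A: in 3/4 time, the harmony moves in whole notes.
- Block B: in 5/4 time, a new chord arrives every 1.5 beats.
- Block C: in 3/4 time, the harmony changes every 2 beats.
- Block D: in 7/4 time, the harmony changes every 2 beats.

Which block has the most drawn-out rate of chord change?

Block A

A: 3 beats/bar ÷ 4 beats/chord = 0.75 chords/bar.
B: 5 beats/bar ÷ 1.5 beats/chord = 10/3 chords/bar.
C: 3 beats/bar ÷ 2 beats/chord = 1.5 chords/bar.
D: 7 beats/bar ÷ 2 beats/chord = 3.5 chords/bar.
Slowest is A at 0.75 chords/bar.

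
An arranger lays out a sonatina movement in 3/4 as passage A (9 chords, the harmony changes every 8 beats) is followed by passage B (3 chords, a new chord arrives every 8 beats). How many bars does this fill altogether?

32 bars

A: 9 × 8 = 72 beats = 24 bars.
B: 3 × 8 = 24 beats = 8 bars.
Total: 24 + 8 = 32 bars.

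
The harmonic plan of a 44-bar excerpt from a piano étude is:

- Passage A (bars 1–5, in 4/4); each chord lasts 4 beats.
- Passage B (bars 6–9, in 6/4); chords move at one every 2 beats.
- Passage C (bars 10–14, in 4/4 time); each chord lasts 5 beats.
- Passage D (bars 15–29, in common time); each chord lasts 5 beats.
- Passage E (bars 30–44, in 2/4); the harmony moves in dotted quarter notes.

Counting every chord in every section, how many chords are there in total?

53 chords

A: 5 bars × 4 beats = 20 beats; 4 beats/chord → 5 chords.
B: 4 bars × 6 beats = 24 beats; 2 beats/chord → 12 chords.
C: 5 bars × 4 beats = 20 beats; 5 beats/chord → 4 chords.
D: 15 bars × 4 beats = 60 beats; 5 beats/chord → 12 chords.
E: 15 bars × 2 beats = 30 beats; 1.5 beats/chord → 20 chords.
Total: 5 + 12 + 4 + 12 + 20 = 53.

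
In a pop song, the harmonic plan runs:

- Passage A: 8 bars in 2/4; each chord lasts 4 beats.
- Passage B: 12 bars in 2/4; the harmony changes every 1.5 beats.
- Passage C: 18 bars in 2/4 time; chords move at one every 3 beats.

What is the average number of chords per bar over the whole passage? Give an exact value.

A: 8 bars of 2 beats is 16 beats; at 4 beats each that's 4 chords.
B: 12 bars of 2 beats is 24 beats; at 1.5 beats each that's 16 chords.
C: 18 bars of 2 beats is 36 beats; at 3 beats each that's 12 chords.
Overall: 32 chords over 38 bars → 32/38 = 16/19 chords per bar.

16/19 chords per bar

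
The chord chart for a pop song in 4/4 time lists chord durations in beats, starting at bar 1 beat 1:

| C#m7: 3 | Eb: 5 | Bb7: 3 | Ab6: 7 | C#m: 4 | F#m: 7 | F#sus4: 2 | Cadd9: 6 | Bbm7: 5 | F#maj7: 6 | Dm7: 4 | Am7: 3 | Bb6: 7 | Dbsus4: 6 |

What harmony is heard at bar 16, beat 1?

Beat 1 of bar 16 is beat (16−1)×4 + 1 = 61 overall.
Running totals: C#m7 ends at 3, Eb ends at 8, Bb7 ends at 11, Ab6 ends at 18, C#m ends at 22, F#m ends at 29, F#sus4 ends at 31, Cadd9 ends at 37, Bbm7 ends at 42, F#maj7 ends at 48, Dm7 ends at 52, Am7 ends at 55, Bb6 ends at 62.
Beat 61 falls within Bb6.

Bb6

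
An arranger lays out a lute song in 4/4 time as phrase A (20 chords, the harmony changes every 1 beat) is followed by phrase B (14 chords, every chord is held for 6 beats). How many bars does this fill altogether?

26 bars

A: 20 × 1 = 20 beats = 5 bars.
B: 14 × 6 = 84 beats = 21 bars.
Total: 5 + 21 = 26 bars.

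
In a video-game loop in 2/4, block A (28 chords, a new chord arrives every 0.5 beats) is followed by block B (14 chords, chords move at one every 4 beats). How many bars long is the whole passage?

A: 28 × 0.5 = 14 beats = 7 bars.
B: 14 × 4 = 56 beats = 28 bars.
Total: 7 + 28 = 35 bars.

35 bars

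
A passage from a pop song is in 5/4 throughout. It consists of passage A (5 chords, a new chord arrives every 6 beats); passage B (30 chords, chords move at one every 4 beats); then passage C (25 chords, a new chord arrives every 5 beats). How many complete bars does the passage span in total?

A: 5 × 6 = 30 beats = 6 bars.
B: 30 × 4 = 120 beats = 24 bars.
C: 25 × 5 = 125 beats = 25 bars.
Total: 6 + 24 + 25 = 55 bars.

55 bars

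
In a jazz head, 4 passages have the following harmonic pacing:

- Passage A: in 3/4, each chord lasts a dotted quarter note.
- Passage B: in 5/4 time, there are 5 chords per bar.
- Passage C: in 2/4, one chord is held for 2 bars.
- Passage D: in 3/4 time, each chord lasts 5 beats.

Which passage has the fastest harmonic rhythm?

Passage B

A: each chord is 1.5 beats in 3/4, so 2 per bar.
B: each chord is 1 beat in 5/4, so 5 per bar.
C: each chord is 4 beats in 2/4, so 0.5 per bar.
D: each chord is 5 beats in 3/4, so 0.6 per bar.
Fastest is B at 5 chords/bar.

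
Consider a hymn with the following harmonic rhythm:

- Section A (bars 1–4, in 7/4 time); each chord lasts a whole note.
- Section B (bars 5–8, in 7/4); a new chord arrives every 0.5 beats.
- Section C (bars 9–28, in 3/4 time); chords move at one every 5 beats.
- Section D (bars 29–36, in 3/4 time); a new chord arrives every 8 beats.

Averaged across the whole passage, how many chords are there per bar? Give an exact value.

A: 4 bars of 7 beats is 28 beats; at 4 beats each that's 7 chords.
B: 4 bars of 7 beats is 28 beats; at 0.5 beats each that's 56 chords.
C: 20 bars of 3 beats is 60 beats; at 5 beats each that's 12 chords.
D: 8 bars of 3 beats is 24 beats; at 8 beats each that's 3 chords.
Overall: 78 chords over 36 bars → 78/36 = 13/6 chords per bar.

13/6 chords per bar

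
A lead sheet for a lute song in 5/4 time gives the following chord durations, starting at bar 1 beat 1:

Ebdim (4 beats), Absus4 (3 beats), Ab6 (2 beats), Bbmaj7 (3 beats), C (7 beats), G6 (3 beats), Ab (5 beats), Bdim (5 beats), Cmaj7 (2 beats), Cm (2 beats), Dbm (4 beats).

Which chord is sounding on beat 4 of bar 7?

Cmaj7

Beat 4 of bar 7 is beat (7−1)×5 + 4 = 34 overall.
Running totals: Ebdim ends at 4, Absus4 ends at 7, Ab6 ends at 9, Bbmaj7 ends at 12, C ends at 19, G6 ends at 22, Ab ends at 27, Bdim ends at 32, Cmaj7 ends at 34.
Beat 34 falls within Cmaj7.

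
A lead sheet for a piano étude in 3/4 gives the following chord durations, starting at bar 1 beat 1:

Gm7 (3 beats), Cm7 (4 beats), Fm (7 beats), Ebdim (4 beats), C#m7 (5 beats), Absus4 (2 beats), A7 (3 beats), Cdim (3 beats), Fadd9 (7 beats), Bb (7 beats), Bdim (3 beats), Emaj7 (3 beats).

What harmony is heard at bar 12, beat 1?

Beat 1 of bar 12 is beat (12−1)×3 + 1 = 34 overall.
Running totals: Gm7 ends at 3, Cm7 ends at 7, Fm ends at 14, Ebdim ends at 18, C#m7 ends at 23, Absus4 ends at 25, A7 ends at 28, Cdim ends at 31, Fadd9 ends at 38.
Beat 34 falls within Fadd9.

Fadd9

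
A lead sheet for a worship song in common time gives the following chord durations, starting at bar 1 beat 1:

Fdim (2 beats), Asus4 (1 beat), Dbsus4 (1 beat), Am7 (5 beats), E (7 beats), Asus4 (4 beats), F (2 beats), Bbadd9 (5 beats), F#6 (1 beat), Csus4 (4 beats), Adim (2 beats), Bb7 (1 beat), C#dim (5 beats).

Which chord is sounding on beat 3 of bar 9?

Beat 3 of bar 9 is beat (9−1)×4 + 3 = 35 overall.
Running totals: Fdim ends at 2, Asus4 ends at 3, Dbsus4 ends at 4, Am7 ends at 9, E ends at 16, Asus4 ends at 20, F ends at 22, Bbadd9 ends at 27, F#6 ends at 28, Csus4 ends at 32, Adim ends at 34, Bb7 ends at 35.
Beat 35 falls within Bb7.

Bb7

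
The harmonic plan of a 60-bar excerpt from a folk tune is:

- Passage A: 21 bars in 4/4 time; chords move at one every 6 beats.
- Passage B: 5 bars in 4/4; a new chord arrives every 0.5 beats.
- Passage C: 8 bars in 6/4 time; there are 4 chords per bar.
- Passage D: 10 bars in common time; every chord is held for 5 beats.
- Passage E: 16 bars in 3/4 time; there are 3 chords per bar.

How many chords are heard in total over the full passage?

A has 84 beats and chords last 6 each, so 14 chords.
B has 20 beats and chords last 0.5 each, so 40 chords.
C has 48 beats and chords last 1.5 each, so 32 chords.
D has 40 beats and chords last 5 each, so 8 chords.
E has 48 beats and chords last 1 each, so 48 chords.
Total: 14 + 40 + 32 + 8 + 48 = 142.

142 chords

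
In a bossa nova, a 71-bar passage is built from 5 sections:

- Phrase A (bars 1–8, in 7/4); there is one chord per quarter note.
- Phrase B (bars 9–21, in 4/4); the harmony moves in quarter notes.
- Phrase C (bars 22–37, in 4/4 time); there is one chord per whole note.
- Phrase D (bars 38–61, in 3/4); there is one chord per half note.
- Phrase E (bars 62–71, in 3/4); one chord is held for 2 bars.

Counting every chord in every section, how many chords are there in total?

165 chords

A has 56 beats and chords last 1 each, so 56 chords.
B has 52 beats and chords last 1 each, so 52 chords.
C has 64 beats and chords last 4 each, so 16 chords.
D has 72 beats and chords last 2 each, so 36 chords.
E has 30 beats and chords last 6 each, so 5 chords.
Total: 56 + 52 + 16 + 36 + 5 = 165.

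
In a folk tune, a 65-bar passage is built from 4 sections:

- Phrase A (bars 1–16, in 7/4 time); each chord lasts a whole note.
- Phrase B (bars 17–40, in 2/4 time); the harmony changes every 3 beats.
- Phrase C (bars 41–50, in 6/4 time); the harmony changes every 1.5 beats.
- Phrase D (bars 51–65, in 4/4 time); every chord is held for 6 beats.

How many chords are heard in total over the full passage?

94 chords

A: 16·7 = 112 beats, 112/4 = 28 chords.
B: 24·2 = 48 beats, 48/3 = 16 chords.
C: 10·6 = 60 beats, 60/1.5 = 40 chords.
D: 15·4 = 60 beats, 60/6 = 10 chords.
Total: 28 + 16 + 40 + 10 = 94.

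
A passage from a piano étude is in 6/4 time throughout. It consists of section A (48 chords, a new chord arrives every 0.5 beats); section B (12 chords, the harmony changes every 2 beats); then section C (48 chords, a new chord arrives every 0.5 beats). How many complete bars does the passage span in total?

12 bars

A: 48 × 0.5 = 24 beats = 4 bars.
B: 12 × 2 = 24 beats = 4 bars.
C: 48 × 0.5 = 24 beats = 4 bars.
Total: 4 + 4 + 4 = 12 bars.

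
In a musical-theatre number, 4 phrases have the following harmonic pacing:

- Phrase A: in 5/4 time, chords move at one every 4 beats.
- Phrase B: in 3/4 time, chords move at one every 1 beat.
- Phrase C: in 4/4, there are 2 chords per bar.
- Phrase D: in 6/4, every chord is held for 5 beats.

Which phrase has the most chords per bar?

A: each chord is 4 beats in 5/4, so 1.25 per bar.
B: each chord is 1 beat in 3/4, so 3 per bar.
C: each chord is 2 beats in 4/4, so 2 per bar.
D: each chord is 5 beats in 6/4, so 1.2 per bar.
Fastest is B at 3 chords/bar.

Phrase B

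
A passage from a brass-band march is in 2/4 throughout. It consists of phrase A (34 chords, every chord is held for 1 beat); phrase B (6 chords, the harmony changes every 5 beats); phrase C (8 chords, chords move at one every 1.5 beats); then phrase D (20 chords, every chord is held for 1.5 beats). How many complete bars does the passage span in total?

53 bars

A: 34 × 1 = 34 beats = 17 bars.
B: 6 × 5 = 30 beats = 15 bars.
C: 8 × 1.5 = 12 beats = 6 bars.
D: 20 × 1.5 = 30 beats = 15 bars.
Total: 17 + 15 + 6 + 15 = 53 bars.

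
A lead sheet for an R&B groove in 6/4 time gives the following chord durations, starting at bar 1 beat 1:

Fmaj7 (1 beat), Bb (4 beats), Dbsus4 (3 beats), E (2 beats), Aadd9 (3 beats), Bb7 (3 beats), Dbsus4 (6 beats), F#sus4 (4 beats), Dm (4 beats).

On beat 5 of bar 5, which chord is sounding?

Dm

Beat 5 of bar 5 is beat (5−1)×6 + 5 = 29 overall.
Running totals: Fmaj7 ends at 1, Bb ends at 5, Dbsus4 ends at 8, E ends at 10, Aadd9 ends at 13, Bb7 ends at 16, Dbsus4 ends at 22, F#sus4 ends at 26, Dm ends at 30.
Beat 29 falls within Dm.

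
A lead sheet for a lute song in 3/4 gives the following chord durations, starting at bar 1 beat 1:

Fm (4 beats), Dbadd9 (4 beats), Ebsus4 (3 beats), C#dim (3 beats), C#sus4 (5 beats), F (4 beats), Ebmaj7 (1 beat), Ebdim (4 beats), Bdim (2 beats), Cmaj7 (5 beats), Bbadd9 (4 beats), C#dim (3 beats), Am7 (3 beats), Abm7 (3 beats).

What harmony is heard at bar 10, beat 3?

Bdim

Beat 3 of bar 10 is beat (10−1)×3 + 3 = 30 overall.
Running totals: Fm ends at 4, Dbadd9 ends at 8, Ebsus4 ends at 11, C#dim ends at 14, C#sus4 ends at 19, F ends at 23, Ebmaj7 ends at 24, Ebdim ends at 28, Bdim ends at 30.
Beat 30 falls within Bdim.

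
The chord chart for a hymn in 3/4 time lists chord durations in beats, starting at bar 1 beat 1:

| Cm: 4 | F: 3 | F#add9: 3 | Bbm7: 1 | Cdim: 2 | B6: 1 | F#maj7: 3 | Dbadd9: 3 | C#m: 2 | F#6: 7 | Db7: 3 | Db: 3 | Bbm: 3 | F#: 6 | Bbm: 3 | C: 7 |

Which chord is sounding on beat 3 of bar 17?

Beat 3 of bar 17 is beat (17−1)×3 + 3 = 51 overall.
Running totals: Cm ends at 4, F ends at 7, F#add9 ends at 10, Bbm7 ends at 11, Cdim ends at 13, B6 ends at 14, F#maj7 ends at 17, Dbadd9 ends at 20, C#m ends at 22, F#6 ends at 29, Db7 ends at 32, Db ends at 35, Bbm ends at 38, F# ends at 44, Bbm ends at 47, C ends at 54.
Beat 51 falls within C.

C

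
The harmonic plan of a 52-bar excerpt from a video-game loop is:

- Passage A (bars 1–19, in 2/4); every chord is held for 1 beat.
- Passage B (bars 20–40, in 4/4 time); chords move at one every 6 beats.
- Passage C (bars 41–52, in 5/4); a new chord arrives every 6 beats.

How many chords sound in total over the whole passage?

A: 19·2 = 38 beats, 38/1 = 38 chords.
B: 21·4 = 84 beats, 84/6 = 14 chords.
C: 12·5 = 60 beats, 60/6 = 10 chords.
Total: 38 + 14 + 10 = 62.

62 chords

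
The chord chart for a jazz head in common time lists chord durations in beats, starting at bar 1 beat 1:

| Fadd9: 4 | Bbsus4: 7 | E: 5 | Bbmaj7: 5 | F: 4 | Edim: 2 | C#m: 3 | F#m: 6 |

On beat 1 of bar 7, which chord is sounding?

F

Beat 1 of bar 7 is beat (7−1)×4 + 1 = 25 overall.
Running totals: Fadd9 ends at 4, Bbsus4 ends at 11, E ends at 16, Bbmaj7 ends at 21, F ends at 25.
Beat 25 falls within F.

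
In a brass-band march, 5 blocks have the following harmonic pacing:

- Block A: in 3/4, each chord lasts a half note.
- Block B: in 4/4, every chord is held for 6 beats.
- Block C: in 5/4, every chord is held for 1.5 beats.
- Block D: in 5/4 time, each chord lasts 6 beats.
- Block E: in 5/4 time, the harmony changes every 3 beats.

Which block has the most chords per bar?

Block C

A: each chord is 2 beats in 3/4, so 1.5 per bar.
B: each chord is 6 beats in 4/4, so 2/3 per bar.
C: each chord is 1.5 beats in 5/4, so 10/3 per bar.
D: each chord is 6 beats in 5/4, so 5/6 per bar.
E: each chord is 3 beats in 5/4, so 5/3 per bar.
Fastest is C at 10/3 chords/bar.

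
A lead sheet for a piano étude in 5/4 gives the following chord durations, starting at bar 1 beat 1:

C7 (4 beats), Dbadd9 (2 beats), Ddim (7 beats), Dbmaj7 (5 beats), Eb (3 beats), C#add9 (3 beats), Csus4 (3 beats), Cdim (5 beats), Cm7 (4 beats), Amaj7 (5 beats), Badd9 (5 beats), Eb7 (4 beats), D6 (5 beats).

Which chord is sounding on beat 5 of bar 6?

Beat 5 of bar 6 is beat (6−1)×5 + 5 = 30 overall.
Running totals: C7 ends at 4, Dbadd9 ends at 6, Ddim ends at 13, Dbmaj7 ends at 18, Eb ends at 21, C#add9 ends at 24, Csus4 ends at 27, Cdim ends at 32.
Beat 30 falls within Cdim.

Cdim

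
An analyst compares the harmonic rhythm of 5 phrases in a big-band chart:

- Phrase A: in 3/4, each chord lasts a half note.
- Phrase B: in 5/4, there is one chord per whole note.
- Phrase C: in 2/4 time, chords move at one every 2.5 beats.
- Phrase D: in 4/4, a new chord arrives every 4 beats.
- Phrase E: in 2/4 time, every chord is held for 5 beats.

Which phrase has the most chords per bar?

Phrase A

A: 3/2 = 1.5 chords/bar.
B: 5/4 = 1.25 chords/bar.
C: 2/2.5 = 0.8 chords/bar.
D: 4/4 = 1 chord/bar.
E: 2/5 = 0.4 chords/bar.
Fastest is A at 1.5 chords/bar.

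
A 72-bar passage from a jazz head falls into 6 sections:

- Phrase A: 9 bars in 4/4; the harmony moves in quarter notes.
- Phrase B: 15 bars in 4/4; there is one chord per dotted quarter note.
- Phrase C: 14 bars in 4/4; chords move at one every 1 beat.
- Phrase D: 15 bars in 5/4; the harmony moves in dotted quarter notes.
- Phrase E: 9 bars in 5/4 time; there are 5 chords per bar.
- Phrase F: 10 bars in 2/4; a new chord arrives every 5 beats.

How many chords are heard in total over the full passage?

231 chords

A: 9·4 = 36 beats, 36/1 = 36 chords.
B: 15·4 = 60 beats, 60/1.5 = 40 chords.
C: 14·4 = 56 beats, 56/1 = 56 chords.
D: 15·5 = 75 beats, 75/1.5 = 50 chords.
E: 9·5 = 45 beats, 45/1 = 45 chords.
F: 10·2 = 20 beats, 20/5 = 4 chords.
Total: 36 + 40 + 56 + 50 + 45 + 4 = 231.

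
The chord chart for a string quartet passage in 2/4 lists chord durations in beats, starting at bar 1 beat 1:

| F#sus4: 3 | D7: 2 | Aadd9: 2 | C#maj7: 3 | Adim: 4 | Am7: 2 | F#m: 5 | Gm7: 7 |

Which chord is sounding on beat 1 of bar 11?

F#m

Beat 1 of bar 11 is beat (11−1)×2 + 1 = 21 overall.
Running totals: F#sus4 ends at 3, D7 ends at 5, Aadd9 ends at 7, C#maj7 ends at 10, Adim ends at 14, Am7 ends at 16, F#m ends at 21.
Beat 21 falls within F#m.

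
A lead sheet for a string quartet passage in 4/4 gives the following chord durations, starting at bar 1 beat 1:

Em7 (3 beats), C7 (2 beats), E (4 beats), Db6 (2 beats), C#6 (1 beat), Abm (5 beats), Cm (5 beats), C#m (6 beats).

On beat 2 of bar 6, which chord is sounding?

Cm

Beat 2 of bar 6 is beat (6−1)×4 + 2 = 22 overall.
Running totals: Em7 ends at 3, C7 ends at 5, E ends at 9, Db6 ends at 11, C#6 ends at 12, Abm ends at 17, Cm ends at 22.
Beat 22 falls within Cm.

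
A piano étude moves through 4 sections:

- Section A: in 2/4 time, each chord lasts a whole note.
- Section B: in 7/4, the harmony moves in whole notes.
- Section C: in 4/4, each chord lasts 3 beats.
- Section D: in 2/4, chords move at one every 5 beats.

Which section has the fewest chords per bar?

A: 2 beats/bar ÷ 4 beats/chord = 0.5 chords/bar.
B: 7 beats/bar ÷ 4 beats/chord = 1.75 chords/bar.
C: 4 beats/bar ÷ 3 beats/chord = 4/3 chords/bar.
D: 2 beats/bar ÷ 5 beats/chord = 0.4 chords/bar.
Slowest is D at 0.4 chords/bar.

Section D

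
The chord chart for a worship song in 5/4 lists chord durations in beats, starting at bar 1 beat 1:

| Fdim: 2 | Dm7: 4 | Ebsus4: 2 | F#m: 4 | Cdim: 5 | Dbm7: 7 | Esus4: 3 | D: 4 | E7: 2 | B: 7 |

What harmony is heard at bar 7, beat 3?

Beat 3 of bar 7 is beat (7−1)×5 + 3 = 33 overall.
Running totals: Fdim ends at 2, Dm7 ends at 6, Ebsus4 ends at 8, F#m ends at 12, Cdim ends at 17, Dbm7 ends at 24, Esus4 ends at 27, D ends at 31, E7 ends at 33.
Beat 33 falls within E7.

E7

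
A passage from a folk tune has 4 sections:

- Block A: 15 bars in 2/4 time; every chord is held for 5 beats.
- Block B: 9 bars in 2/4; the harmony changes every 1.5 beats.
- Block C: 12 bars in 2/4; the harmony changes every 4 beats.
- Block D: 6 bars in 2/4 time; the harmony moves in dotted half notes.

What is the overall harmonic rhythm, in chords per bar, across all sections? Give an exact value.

A: 15 bars of 2 beats is 30 beats; at 5 beats each that's 6 chords.
B: 9 bars of 2 beats is 18 beats; at 1.5 beats each that's 12 chords.
C: 12 bars of 2 beats is 24 beats; at 4 beats each that's 6 chords.
D: 6 bars of 2 beats is 12 beats; at 3 beats each that's 4 chords.
Overall: 28 chords over 42 bars → 28/42 = 2/3 chords per bar.

2/3 chords per bar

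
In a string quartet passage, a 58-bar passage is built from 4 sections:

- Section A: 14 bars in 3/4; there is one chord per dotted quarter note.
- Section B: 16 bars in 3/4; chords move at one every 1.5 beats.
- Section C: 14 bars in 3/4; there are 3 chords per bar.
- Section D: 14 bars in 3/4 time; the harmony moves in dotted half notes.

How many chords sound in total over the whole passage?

A has 42 beats and chords last 1.5 each, so 28 chords.
B has 48 beats and chords last 1.5 each, so 32 chords.
C has 42 beats and chords last 1 each, so 42 chords.
D has 42 beats and chords last 3 each, so 14 chords.
Total: 28 + 32 + 42 + 14 = 116.

116 chords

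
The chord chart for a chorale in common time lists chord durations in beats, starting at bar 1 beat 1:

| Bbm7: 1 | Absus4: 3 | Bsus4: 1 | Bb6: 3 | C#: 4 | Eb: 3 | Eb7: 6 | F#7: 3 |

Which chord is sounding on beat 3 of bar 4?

Beat 3 of bar 4 is beat (4−1)×4 + 3 = 15 overall.
Running totals: Bbm7 ends at 1, Absus4 ends at 4, Bsus4 ends at 5, Bb6 ends at 8, C# ends at 12, Eb ends at 15.
Beat 15 falls within Eb.

Eb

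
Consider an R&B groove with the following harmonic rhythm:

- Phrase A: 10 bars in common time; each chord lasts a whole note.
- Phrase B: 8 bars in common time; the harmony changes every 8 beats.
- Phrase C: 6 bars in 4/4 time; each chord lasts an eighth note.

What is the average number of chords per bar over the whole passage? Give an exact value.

31/12 chords per bar

A: 10 × 4 = 40 beats ÷ 4 = 10 chords.
B: 8 × 4 = 32 beats ÷ 8 = 4 chords.
C: 6 × 4 = 24 beats ÷ 0.5 = 48 chords.
Overall: 62 chords over 24 bars → 62/24 = 31/12 chords per bar.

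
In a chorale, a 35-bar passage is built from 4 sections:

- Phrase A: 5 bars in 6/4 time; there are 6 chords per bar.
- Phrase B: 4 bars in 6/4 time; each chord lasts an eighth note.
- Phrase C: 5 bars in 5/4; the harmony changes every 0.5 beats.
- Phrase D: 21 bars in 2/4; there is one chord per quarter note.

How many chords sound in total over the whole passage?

170 chords

A has 30 beats and chords last 1 each, so 30 chords.
B has 24 beats and chords last 0.5 each, so 48 chords.
C has 25 beats and chords last 0.5 each, so 50 chords.
D has 42 beats and chords last 1 each, so 42 chords.
Total: 30 + 48 + 50 + 42 = 170.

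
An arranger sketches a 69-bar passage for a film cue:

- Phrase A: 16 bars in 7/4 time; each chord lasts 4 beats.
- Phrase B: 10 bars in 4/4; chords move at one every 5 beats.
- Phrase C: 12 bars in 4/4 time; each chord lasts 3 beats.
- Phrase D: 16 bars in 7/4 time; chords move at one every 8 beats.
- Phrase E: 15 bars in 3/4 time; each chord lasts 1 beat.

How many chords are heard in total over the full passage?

A: 16·7 = 112 beats, 112/4 = 28 chords.
B: 10·4 = 40 beats, 40/5 = 8 chords.
C: 12·4 = 48 beats, 48/3 = 16 chords.
D: 16·7 = 112 beats, 112/8 = 14 chords.
E: 15·3 = 45 beats, 45/1 = 45 chords.
Total: 28 + 8 + 16 + 14 + 45 = 111.

111 chords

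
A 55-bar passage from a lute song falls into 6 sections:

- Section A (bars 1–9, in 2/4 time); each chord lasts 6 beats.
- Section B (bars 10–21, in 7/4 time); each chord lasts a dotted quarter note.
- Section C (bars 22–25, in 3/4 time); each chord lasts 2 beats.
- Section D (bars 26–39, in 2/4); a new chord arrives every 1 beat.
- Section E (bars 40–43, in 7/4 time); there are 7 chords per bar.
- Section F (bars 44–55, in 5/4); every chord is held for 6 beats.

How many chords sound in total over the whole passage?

A: 9 bars × 2 beats = 18 beats; 6 beats/chord → 3 chords.
B: 12 bars × 7 beats = 84 beats; 1.5 beats/chord → 56 chords.
C: 4 bars × 3 beats = 12 beats; 2 beats/chord → 6 chords.
D: 14 bars × 2 beats = 28 beats; 1 beat/chord → 28 chords.
E: 4 bars × 7 beats = 28 beats; 1 beat/chord → 28 chords.
F: 12 bars × 5 beats = 60 beats; 6 beats/chord → 10 chords.
Total: 3 + 56 + 6 + 28 + 28 + 10 = 131.

131 chords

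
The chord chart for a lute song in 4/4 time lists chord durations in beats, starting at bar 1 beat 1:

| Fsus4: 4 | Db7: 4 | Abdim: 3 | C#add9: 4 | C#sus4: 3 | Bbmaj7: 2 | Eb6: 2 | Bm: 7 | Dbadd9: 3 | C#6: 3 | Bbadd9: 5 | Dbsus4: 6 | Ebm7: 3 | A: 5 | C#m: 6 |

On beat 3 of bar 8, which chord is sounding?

Beat 3 of bar 8 is beat (8−1)×4 + 3 = 31 overall.
Running totals: Fsus4 ends at 4, Db7 ends at 8, Abdim ends at 11, C#add9 ends at 15, C#sus4 ends at 18, Bbmaj7 ends at 20, Eb6 ends at 22, Bm ends at 29, Dbadd9 ends at 32.
Beat 31 falls within Dbadd9.

Dbadd9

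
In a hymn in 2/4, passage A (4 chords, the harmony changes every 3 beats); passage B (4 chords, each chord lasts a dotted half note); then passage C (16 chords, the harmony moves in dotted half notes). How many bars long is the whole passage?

A: 4 × 3 = 12 beats = 6 bars.
B: 4 × 3 = 12 beats = 6 bars.
C: 16 × 3 = 48 beats = 24 bars.
Total: 6 + 6 + 24 = 36 bars.

36 bars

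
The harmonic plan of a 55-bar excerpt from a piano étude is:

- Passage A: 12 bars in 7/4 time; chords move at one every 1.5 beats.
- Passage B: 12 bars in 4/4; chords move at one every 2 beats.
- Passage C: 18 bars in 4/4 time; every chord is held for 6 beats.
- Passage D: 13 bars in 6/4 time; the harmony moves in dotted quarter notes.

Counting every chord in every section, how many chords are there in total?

A: 12·7 = 84 beats, 84/1.5 = 56 chords.
B: 12·4 = 48 beats, 48/2 = 24 chords.
C: 18·4 = 72 beats, 72/6 = 12 chords.
D: 13·6 = 78 beats, 78/1.5 = 52 chords.
Total: 56 + 24 + 12 + 52 = 144.

144 chords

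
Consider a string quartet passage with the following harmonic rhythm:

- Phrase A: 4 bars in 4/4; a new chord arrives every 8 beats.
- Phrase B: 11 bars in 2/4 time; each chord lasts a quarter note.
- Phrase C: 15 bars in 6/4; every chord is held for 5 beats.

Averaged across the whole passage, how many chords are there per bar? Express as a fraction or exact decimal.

A: 4 bars of 4 beats is 16 beats; at 8 beats each that's 2 chords.
B: 11 bars of 2 beats is 22 beats; at 1 beat each that's 22 chords.
C: 15 bars of 6 beats is 90 beats; at 5 beats each that's 18 chords.
Overall: 42 chords over 30 bars → 42/30 = 1.4 chords per bar.

1.4 chords per bar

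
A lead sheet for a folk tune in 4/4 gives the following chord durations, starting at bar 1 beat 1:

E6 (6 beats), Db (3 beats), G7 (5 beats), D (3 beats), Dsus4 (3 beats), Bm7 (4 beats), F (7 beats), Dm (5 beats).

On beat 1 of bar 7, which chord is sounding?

Beat 1 of bar 7 is beat (7−1)×4 + 1 = 25 overall.
Running totals: E6 ends at 6, Db ends at 9, G7 ends at 14, D ends at 17, Dsus4 ends at 20, Bm7 ends at 24, F ends at 31.
Beat 25 falls within F.

F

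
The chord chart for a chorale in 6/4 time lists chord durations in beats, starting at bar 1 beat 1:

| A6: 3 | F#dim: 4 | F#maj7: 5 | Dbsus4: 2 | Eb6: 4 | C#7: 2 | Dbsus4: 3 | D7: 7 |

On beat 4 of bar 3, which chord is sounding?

Eb6

Beat 4 of bar 3 is beat (3−1)×6 + 4 = 16 overall.
Running totals: A6 ends at 3, F#dim ends at 7, F#maj7 ends at 12, Dbsus4 ends at 14, Eb6 ends at 18.
Beat 16 falls within Eb6.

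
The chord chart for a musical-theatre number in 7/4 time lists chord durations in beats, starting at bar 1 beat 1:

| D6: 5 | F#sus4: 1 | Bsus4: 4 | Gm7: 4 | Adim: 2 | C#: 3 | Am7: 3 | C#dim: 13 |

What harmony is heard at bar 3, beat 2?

Adim

Beat 2 of bar 3 is beat (3−1)×7 + 2 = 16 overall.
Running totals: D6 ends at 5, F#sus4 ends at 6, Bsus4 ends at 10, Gm7 ends at 14, Adim ends at 16.
Beat 16 falls within Adim.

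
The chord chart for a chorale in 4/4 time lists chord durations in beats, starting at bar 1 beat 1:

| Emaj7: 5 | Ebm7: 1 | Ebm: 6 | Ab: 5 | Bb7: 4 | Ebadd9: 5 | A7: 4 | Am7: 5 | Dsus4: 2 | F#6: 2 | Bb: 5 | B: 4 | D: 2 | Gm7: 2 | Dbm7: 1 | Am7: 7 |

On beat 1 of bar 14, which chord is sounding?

Beat 1 of bar 14 is beat (14−1)×4 + 1 = 53 overall.
Running totals: Emaj7 ends at 5, Ebm7 ends at 6, Ebm ends at 12, Ab ends at 17, Bb7 ends at 21, Ebadd9 ends at 26, A7 ends at 30, Am7 ends at 35, Dsus4 ends at 37, F#6 ends at 39, Bb ends at 44, B ends at 48, D ends at 50, Gm7 ends at 52, Dbm7 ends at 53.
Beat 53 falls within Dbm7.

Dbm7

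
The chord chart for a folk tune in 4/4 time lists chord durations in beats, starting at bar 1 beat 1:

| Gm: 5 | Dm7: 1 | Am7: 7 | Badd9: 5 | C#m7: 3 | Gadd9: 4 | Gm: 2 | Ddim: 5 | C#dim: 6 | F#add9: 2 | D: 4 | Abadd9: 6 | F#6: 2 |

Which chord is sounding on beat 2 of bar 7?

Gm

Beat 2 of bar 7 is beat (7−1)×4 + 2 = 26 overall.
Running totals: Gm ends at 5, Dm7 ends at 6, Am7 ends at 13, Badd9 ends at 18, C#m7 ends at 21, Gadd9 ends at 25, Gm ends at 27.
Beat 26 falls within Gm.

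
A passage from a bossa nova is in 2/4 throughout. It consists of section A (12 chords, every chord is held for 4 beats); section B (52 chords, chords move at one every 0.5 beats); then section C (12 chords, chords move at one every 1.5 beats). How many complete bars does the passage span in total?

46 bars

A: 12 × 4 = 48 beats = 24 bars.
B: 52 × 0.5 = 26 beats = 13 bars.
C: 12 × 1.5 = 18 beats = 9 bars.
Total: 24 + 13 + 9 = 46 bars.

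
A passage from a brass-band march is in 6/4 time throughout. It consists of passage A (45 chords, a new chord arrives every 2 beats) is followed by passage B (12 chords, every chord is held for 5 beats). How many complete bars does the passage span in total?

25 bars

A: 45 × 2 = 90 beats = 15 bars.
B: 12 × 5 = 60 beats = 10 bars.
Total: 15 + 10 = 25 bars.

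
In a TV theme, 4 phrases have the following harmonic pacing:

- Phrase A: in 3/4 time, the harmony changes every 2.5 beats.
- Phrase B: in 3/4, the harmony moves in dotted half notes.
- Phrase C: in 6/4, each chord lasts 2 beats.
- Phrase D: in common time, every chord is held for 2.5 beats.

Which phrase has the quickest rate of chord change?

Phrase C

A: each chord is 2.5 beats in 3/4, so 1.2 per bar.
B: each chord is 3 beats in 3/4, so 1 per bar.
C: each chord is 2 beats in 6/4, so 3 per bar.
D: each chord is 2.5 beats in 4/4, so 1.6 per bar.
Fastest is C at 3 chords/bar.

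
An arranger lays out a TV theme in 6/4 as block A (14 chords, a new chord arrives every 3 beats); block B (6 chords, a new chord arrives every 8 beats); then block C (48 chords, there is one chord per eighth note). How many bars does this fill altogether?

A: 14 × 3 = 42 beats = 7 bars.
B: 6 × 8 = 48 beats = 8 bars.
C: 48 × 0.5 = 24 beats = 4 bars.
Total: 7 + 8 + 4 = 19 bars.

19 bars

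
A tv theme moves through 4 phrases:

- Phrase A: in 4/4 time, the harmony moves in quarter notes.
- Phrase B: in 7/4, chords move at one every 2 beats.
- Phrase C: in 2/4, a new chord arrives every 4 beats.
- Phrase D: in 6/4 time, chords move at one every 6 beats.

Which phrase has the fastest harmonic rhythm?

A: each chord is 1 beat in 4/4, so 4 per bar.
B: each chord is 2 beats in 7/4, so 3.5 per bar.
C: each chord is 4 beats in 2/4, so 0.5 per bar.
D: each chord is 6 beats in 6/4, so 1 per bar.
Fastest is A at 4 chords/bar.

Phrase A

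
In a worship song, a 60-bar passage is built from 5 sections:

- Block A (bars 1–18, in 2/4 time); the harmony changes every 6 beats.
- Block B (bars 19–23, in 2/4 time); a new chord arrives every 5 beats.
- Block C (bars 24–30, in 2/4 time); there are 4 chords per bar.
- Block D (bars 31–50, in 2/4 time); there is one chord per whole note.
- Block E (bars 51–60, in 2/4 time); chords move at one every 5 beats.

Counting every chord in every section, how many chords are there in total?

A has 36 beats and chords last 6 each, so 6 chords.
B has 10 beats and chords last 5 each, so 2 chords.
C has 14 beats and chords last 0.5 each, so 28 chords.
D has 40 beats and chords last 4 each, so 10 chords.
E has 20 beats and chords last 5 each, so 4 chords.
Total: 6 + 2 + 28 + 10 + 4 = 50.

50 chords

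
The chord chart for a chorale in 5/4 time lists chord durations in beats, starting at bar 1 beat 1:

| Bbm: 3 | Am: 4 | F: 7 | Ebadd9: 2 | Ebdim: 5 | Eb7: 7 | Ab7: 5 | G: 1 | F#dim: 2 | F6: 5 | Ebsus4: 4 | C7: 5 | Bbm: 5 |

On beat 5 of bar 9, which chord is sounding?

Beat 5 of bar 9 is beat (9−1)×5 + 5 = 45 overall.
Running totals: Bbm ends at 3, Am ends at 7, F ends at 14, Ebadd9 ends at 16, Ebdim ends at 21, Eb7 ends at 28, Ab7 ends at 33, G ends at 34, F#dim ends at 36, F6 ends at 41, Ebsus4 ends at 45.
Beat 45 falls within Ebsus4.

Ebsus4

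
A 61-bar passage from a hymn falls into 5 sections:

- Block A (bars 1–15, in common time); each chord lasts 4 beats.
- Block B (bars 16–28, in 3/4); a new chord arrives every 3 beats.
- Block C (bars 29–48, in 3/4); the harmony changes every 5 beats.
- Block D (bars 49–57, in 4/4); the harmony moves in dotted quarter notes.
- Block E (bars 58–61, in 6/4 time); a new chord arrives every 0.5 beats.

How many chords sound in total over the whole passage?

A: 15·4 = 60 beats, 60/4 = 15 chords.
B: 13·3 = 39 beats, 39/3 = 13 chords.
C: 20·3 = 60 beats, 60/5 = 12 chords.
D: 9·4 = 36 beats, 36/1.5 = 24 chords.
E: 4·6 = 24 beats, 24/0.5 = 48 chords.
Total: 15 + 13 + 12 + 24 + 48 = 112.

112 chords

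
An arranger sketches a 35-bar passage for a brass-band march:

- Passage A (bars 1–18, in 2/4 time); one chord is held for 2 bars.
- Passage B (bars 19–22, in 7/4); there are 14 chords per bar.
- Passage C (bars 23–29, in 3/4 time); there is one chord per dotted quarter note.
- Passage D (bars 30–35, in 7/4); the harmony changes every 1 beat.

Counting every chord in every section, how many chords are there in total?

121 chords

A: 18·2 = 36 beats, 36/4 = 9 chords.
B: 4·7 = 28 beats, 28/0.5 = 56 chords.
C: 7·3 = 21 beats, 21/1.5 = 14 chords.
D: 6·7 = 42 beats, 42/1 = 42 chords.
Total: 9 + 56 + 14 + 42 = 121.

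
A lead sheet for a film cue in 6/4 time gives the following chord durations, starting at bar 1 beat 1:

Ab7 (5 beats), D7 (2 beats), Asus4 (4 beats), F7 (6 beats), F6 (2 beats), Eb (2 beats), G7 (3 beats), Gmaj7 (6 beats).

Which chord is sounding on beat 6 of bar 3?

F6

Beat 6 of bar 3 is beat (3−1)×6 + 6 = 18 overall.
Running totals: Ab7 ends at 5, D7 ends at 7, Asus4 ends at 11, F7 ends at 17, F6 ends at 19.
Beat 18 falls within F6.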